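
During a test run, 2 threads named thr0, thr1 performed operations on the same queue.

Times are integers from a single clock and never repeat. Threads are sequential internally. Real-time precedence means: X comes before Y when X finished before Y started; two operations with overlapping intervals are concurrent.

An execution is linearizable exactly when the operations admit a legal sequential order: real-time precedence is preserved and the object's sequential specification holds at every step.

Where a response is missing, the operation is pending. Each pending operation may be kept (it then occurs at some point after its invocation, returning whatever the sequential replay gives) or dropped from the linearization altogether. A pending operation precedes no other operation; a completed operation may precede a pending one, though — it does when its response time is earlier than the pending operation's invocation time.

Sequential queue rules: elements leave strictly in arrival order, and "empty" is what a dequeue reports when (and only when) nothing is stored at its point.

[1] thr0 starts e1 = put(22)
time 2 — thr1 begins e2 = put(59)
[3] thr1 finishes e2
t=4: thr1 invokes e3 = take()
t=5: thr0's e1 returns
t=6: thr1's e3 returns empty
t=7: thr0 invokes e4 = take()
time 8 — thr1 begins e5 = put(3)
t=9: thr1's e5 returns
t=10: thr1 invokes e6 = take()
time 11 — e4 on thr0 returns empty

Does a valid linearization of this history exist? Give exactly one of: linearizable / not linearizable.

through event 5 a valid linearization exists; event 6 (e3 responding at time 6) ends that
no legal order exists: 3 real-time-consistent candidates over 3 completed queue operations, all rejected
sample order e1, e2, e3 stalls at step 3 — e3 take() → empty has no legal effect
sample order e2, e1, e3 stalls at step 3 — e3 take() → empty has no legal effect

not linearizable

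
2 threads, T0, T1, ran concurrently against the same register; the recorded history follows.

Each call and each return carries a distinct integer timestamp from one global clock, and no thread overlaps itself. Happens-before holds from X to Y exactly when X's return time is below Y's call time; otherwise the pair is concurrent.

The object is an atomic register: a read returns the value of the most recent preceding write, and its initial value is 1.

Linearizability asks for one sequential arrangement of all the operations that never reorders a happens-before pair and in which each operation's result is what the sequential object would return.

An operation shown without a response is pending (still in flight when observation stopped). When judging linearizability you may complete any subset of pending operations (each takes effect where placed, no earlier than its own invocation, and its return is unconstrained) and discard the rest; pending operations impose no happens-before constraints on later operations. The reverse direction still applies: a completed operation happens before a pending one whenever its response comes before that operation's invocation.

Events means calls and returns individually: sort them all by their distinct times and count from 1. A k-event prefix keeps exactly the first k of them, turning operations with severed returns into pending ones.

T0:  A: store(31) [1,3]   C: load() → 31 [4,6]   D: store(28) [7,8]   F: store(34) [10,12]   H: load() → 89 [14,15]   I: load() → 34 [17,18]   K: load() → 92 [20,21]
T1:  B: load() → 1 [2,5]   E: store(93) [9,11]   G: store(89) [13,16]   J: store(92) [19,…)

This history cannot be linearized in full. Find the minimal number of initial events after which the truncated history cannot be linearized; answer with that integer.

events 1..17 are linearizable; a witness order is B, A, C, D, E, F, G, H:
after step 1 (B load() → 1): value 1
after step 2 (A store(31)): value 31
after step 3 (C load() → 31): value 31
after step 4 (D store(28)): value 28
after step 5 (E store(93)): value 93
after step 6 (F store(34)): value 34
after step 7 (G store(89)): value 89
after step 8 (H load() → 89): value 89
event 18 — I's response, time 18 — after it, nothing linearizes
e.g. A, B, C, D, E, F, G, H, I: illegal at step 2, since B load() → 1 cannot apply there
e.g. A, B, C, D, E, F, H, G, I: illegal at step 2, since B load() → 1 cannot apply there

18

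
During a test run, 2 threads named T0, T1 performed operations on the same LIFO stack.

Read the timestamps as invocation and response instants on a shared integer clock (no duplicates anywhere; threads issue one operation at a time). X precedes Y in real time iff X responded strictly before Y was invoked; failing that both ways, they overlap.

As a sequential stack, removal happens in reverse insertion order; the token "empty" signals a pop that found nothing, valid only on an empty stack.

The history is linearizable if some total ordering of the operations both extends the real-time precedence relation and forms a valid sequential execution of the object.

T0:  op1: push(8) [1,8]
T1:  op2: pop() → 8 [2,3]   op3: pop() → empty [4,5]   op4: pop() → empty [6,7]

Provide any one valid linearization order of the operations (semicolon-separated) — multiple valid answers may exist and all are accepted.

op1; op2; op3; op4

after step 1 (op1 push(8)): stack <8>
after step 2 (op2 pop() → 8): stack <>
after step 3 (op3 pop() → empty): stack <>
after step 4 (op4 pop() → empty): stack <>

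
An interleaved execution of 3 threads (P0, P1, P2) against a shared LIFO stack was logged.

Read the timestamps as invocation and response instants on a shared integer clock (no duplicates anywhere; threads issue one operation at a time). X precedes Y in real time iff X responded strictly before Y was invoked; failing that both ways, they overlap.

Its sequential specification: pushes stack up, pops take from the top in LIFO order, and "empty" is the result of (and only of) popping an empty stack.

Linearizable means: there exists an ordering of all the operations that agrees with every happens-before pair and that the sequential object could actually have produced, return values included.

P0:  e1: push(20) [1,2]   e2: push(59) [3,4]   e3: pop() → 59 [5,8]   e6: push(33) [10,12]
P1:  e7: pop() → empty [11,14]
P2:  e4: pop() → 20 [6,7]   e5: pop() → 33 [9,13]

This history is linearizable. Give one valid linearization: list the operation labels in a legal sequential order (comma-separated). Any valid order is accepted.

after step 1 (e1 push(20)): stack <20>
after step 2 (e2 push(59)): stack <20,59>
after step 3 (e3 pop() → 59): stack <20>
after step 4 (e4 pop() → 20): stack <>
after step 5 (e6 push(33)): stack <33>
after step 6 (e5 pop() → 33): stack <>
after step 7 (e7 pop() → empty): stack <>

e1, e2, e3, e4, e6, e5, e7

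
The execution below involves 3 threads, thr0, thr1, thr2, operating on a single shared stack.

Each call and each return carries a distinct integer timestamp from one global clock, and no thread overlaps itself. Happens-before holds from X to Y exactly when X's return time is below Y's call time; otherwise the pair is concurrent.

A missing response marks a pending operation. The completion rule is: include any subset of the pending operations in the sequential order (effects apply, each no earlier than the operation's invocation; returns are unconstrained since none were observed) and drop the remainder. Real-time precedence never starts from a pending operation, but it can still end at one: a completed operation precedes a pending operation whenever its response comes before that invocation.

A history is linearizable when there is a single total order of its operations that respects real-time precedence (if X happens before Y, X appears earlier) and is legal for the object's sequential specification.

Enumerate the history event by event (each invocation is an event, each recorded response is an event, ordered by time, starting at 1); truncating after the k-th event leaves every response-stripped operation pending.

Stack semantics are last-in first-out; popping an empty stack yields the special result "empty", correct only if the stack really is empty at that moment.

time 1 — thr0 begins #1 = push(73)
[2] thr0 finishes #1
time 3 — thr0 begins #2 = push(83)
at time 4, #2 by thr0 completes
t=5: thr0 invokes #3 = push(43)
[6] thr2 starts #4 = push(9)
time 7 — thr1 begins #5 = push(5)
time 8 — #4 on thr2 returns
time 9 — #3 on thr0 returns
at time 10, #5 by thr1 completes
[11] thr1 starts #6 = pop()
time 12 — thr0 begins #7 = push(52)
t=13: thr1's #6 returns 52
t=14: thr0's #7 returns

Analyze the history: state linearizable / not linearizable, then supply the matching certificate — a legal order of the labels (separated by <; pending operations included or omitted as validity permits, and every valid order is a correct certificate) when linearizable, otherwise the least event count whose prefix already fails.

after step 1 (#1 push(73)): stack <73>
after step 2 (#2 push(83)): stack <73,83>
after step 3 (#3 push(43)): stack <73,83,43>
after step 4 (#4 push(9)): stack <73,83,43,9>
after step 5 (#5 push(5)): stack <73,83,43,9,5>
after step 6 (#7 push(52)): stack <73,83,43,9,5,52>
after step 7 (#6 pop() → 52): stack <73,83,43,9,5>

linearizable — witness: #1 < #2 < #3 < #4 < #5 < #7 < #6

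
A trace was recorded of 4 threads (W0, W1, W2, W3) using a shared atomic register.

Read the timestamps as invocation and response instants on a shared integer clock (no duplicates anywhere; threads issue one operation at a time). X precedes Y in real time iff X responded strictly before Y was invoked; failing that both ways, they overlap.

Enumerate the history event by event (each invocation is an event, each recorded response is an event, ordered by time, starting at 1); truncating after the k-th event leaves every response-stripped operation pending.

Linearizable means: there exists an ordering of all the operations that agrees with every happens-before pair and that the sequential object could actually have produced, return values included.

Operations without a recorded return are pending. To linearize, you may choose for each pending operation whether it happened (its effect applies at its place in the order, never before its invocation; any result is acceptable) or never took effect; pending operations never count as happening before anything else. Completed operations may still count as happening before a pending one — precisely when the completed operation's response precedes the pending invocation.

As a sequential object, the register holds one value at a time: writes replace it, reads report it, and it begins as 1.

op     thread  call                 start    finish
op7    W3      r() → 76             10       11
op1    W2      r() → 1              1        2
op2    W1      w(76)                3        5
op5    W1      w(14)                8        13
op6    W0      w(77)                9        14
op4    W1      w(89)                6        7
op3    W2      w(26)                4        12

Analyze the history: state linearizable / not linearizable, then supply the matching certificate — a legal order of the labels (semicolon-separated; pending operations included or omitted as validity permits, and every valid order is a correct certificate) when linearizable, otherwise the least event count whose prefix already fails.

not linearizable — minimal violating prefix: 11 events

the violation lands at event 11, op7's response at time 11: events 1..10 linearize, events 1..11 do not
exhaustive check: the 4 completed atomic register ops admit one real-time order; illegal
no completion choice of the 3 pending operations (op3, op5, op6) rescues it — every subset was tried
one such order, op1, op2, op4, op7 (pending dropped), breaks at step 4 where op7 r() → 76 is illegal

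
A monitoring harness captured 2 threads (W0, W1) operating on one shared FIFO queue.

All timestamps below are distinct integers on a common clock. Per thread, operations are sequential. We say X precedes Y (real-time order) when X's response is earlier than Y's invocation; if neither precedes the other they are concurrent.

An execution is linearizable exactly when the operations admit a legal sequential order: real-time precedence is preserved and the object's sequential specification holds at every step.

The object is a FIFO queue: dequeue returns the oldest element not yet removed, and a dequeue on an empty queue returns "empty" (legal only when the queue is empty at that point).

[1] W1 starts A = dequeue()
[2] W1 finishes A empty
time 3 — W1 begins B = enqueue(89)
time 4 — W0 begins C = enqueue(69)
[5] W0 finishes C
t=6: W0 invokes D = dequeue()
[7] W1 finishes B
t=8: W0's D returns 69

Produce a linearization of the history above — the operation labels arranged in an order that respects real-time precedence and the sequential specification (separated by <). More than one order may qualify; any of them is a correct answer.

1. A dequeue() → empty, leaving queue <>
2. C enqueue(69), leaving queue <69>
3. B enqueue(89), leaving queue <69,89>
4. D dequeue() → 69, leaving queue <89>

A < C < B < D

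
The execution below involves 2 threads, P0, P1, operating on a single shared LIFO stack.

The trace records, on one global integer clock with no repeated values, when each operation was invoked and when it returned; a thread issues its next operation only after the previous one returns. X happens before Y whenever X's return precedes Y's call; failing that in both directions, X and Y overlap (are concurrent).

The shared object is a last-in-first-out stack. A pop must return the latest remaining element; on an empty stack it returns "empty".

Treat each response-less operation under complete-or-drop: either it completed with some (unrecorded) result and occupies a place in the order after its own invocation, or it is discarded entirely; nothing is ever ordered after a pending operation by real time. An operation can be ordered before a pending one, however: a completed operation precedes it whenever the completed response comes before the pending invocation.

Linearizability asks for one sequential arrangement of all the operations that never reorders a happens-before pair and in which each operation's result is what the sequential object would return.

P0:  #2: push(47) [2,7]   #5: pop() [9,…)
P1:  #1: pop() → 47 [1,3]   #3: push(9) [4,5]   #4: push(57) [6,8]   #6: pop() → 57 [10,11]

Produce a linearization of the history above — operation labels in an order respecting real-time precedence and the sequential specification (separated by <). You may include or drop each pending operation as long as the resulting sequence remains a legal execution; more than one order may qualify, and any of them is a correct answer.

#2 < #1 < #3 < #4 < #6

after step 1 (#2 push(47)): stack <47>
after step 2 (#1 pop() → 47): stack <>
after step 3 (#3 push(9)): stack <9>
after step 4 (#4 push(57)): stack <9,57>
after step 5 (#6 pop() → 57): stack <9>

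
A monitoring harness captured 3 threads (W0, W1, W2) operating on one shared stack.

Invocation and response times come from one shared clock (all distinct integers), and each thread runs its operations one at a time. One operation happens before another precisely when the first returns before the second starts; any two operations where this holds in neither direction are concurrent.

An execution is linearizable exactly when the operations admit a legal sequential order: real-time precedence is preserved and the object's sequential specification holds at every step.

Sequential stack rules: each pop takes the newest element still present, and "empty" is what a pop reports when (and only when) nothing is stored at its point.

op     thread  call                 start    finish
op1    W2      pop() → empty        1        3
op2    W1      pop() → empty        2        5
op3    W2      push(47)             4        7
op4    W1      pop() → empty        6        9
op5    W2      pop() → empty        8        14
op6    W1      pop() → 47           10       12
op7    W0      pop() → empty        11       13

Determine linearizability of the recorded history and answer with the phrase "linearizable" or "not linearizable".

linearizable

a witness: op1, op2, op4, op3, op6, op5, op7
1. op1 pop() → empty, leaving stack <>
2. op2 pop() → empty, leaving stack <>
3. op4 pop() → empty, leaving stack <>
4. op3 push(47), leaving stack <47>
5. op6 pop() → 47, leaving stack <>
6. op5 pop() → empty, leaving stack <>
7. op7 pop() → empty, leaving stack <>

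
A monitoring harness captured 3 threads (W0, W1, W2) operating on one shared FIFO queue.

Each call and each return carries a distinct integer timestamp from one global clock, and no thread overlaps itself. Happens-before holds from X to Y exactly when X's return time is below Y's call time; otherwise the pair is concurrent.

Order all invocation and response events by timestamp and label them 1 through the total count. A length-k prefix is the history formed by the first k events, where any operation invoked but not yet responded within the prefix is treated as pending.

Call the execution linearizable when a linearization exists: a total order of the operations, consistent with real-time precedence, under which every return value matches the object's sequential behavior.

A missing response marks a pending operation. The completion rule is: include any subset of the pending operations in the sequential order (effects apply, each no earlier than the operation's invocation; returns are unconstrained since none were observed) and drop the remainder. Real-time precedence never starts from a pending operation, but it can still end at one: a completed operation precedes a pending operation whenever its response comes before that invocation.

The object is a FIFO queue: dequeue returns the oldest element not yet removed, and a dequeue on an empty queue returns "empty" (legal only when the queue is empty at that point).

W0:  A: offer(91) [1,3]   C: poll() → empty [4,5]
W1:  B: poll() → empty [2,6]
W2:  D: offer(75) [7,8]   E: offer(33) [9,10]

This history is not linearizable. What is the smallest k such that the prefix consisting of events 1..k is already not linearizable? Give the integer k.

events 1..5 are linearizable, e.g. via A, B, C:
after step 1 (A offer(91)): queue <91>
after step 2 (B poll() (pending, included)): queue <>
after step 3 (C poll() → empty): queue <>
include event 6 — B responding at 6 — and every candidate order breaks
e.g. A, B, C: illegal at step 2, since B poll() → empty cannot apply there
e.g. A, C, B: illegal at step 2, since C poll() → empty cannot apply there

6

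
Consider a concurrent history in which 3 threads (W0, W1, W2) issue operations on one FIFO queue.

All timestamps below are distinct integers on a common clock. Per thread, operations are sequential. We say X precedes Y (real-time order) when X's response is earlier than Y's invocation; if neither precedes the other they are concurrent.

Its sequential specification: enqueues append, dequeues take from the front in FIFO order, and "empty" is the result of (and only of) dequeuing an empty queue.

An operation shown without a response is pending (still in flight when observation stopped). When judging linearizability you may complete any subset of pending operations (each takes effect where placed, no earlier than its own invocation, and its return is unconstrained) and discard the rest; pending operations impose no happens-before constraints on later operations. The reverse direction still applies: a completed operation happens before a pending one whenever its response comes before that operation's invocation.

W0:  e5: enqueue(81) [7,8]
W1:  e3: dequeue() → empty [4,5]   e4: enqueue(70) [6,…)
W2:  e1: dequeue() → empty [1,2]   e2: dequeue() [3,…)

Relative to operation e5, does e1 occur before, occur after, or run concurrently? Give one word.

e1 spans [1,2], e5 spans [7,8]
resp(e1)=2 < inv(e5)=7

before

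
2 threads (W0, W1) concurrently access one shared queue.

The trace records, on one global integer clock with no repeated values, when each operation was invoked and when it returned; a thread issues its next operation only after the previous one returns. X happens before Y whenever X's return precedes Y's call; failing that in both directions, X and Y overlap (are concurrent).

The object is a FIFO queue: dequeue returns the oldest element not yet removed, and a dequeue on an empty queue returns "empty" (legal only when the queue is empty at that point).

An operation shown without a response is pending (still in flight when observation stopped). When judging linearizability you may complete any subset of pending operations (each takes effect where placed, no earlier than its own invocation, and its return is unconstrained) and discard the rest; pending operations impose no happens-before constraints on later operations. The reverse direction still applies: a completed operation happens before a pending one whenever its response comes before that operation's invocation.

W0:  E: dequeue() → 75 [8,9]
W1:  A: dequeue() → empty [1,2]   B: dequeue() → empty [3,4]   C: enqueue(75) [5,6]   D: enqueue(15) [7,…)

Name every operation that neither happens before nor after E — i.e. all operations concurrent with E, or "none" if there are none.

concurrent with E ([8,9]): every op whose interval crosses 8..9
A [1,2]: before
B [3,4]: before
C [5,6]: before
D [7,…): concurrent

D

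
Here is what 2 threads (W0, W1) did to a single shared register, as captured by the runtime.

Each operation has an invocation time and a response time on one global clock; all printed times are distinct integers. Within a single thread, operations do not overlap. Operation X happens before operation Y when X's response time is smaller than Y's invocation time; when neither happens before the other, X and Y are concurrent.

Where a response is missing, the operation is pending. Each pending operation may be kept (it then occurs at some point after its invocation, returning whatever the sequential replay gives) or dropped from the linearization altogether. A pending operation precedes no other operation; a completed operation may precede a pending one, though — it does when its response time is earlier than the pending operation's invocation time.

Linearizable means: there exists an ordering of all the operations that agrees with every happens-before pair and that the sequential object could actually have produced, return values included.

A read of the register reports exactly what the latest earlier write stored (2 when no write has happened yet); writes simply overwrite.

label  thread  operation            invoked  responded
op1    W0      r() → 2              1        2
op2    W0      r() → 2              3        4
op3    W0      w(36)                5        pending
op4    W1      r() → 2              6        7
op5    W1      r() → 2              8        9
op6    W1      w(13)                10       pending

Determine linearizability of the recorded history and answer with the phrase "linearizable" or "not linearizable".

linearizable

one valid linearization: op1, op2, op4, op5
after step 1 (op1 r() → 2): value 2
after step 2 (op2 r() → 2): value 2
after step 3 (op4 r() → 2): value 2
after step 4 (op5 r() → 2): value 2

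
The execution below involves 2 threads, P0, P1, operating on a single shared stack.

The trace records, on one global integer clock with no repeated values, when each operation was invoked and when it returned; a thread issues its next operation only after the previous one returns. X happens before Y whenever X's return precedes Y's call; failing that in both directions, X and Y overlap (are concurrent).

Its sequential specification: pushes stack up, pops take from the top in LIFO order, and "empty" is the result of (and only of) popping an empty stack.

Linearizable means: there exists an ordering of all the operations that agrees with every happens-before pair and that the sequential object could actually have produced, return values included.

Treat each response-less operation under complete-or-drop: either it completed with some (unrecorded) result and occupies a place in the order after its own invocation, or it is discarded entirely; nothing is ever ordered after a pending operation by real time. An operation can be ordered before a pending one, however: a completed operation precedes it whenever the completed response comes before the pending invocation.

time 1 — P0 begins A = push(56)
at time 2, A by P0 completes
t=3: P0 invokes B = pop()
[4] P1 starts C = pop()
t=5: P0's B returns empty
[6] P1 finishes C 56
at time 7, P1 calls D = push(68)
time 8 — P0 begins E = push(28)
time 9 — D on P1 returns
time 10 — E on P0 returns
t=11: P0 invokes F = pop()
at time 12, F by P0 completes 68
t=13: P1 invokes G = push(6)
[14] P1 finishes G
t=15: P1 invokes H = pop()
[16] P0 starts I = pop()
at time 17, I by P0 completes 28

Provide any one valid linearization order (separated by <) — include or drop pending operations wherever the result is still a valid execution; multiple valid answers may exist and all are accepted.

1. A push(56), leaving stack <56>
2. C pop() → 56, leaving stack <>
3. B pop() → empty, leaving stack <>
4. E push(28), leaving stack <28>
5. D push(68), leaving stack <28,68>
6. F pop() → 68, leaving stack <28>
7. G push(6), leaving stack <28,6>
8. H pop() (pending, included), leaving stack <28>
9. I pop() → 28, leaving stack <>

A < C < B < E < D < F < G < H < I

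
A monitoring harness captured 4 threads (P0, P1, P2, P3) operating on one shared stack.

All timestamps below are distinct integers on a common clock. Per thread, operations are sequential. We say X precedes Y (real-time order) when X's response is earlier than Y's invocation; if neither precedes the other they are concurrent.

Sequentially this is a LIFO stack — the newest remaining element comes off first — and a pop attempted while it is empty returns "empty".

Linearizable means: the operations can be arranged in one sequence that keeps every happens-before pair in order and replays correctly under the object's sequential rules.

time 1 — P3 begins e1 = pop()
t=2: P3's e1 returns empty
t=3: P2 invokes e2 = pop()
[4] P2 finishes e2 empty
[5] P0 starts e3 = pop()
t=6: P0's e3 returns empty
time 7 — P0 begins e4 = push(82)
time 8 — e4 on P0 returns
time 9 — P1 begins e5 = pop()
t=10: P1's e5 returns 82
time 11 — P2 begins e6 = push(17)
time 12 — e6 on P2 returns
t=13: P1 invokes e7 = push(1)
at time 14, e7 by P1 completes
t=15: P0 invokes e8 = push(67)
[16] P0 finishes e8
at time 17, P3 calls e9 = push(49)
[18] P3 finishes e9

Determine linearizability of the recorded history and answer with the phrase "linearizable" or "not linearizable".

linearizable

one valid linearization: e1, e2, e3, e4, e5, e6, e7, e8, e9
step 1: e1 pop() → empty — stack <>
step 2: e2 pop() → empty — stack <>
step 3: e3 pop() → empty — stack <>
step 4: e4 push(82) — stack <82>
step 5: e5 pop() → 82 — stack <>
step 6: e6 push(17) — stack <17>
step 7: e7 push(1) — stack <17,1>
step 8: e8 push(67) — stack <17,1,67>
step 9: e9 push(49) — stack <17,1,67,49>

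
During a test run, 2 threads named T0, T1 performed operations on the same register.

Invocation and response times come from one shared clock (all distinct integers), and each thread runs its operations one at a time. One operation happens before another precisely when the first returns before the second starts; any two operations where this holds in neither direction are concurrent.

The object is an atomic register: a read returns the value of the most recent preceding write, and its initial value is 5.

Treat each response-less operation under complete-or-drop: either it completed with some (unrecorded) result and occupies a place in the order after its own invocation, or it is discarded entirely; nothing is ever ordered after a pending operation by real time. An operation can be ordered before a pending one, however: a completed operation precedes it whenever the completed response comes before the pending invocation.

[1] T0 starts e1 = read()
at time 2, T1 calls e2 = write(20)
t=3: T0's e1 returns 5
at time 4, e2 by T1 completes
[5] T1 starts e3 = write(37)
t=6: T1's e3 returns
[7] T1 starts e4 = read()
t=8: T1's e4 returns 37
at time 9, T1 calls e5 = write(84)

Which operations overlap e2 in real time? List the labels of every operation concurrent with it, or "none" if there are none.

e1

e2 runs from 2 to 4; window-overlapping ops are concurrent
e1 [1,3]: concurrent
e3 [5,6]: after
e4 [7,8]: after
e5 [9,…): after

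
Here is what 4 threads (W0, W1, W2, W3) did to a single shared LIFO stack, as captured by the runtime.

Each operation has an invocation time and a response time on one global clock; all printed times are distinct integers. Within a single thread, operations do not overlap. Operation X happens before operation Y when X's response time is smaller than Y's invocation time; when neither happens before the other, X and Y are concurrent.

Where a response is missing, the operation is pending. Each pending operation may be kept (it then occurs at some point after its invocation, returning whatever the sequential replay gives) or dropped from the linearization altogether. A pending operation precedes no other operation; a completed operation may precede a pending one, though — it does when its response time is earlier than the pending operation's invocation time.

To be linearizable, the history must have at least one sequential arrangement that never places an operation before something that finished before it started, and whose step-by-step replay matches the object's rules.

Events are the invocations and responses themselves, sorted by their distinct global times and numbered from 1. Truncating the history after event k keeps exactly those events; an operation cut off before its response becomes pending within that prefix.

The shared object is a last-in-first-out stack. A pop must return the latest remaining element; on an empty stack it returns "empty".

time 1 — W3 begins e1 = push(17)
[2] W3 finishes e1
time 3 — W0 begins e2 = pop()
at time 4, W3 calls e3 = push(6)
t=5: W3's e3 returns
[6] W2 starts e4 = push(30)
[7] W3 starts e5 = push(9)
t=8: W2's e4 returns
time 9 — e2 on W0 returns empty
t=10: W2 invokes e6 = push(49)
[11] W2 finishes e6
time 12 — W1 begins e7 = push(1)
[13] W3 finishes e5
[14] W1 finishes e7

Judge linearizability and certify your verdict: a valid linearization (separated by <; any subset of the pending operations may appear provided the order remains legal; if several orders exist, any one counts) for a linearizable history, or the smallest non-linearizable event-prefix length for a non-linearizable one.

already the first 9 events (up to e2's response at time 9) admit no linearization; the first 8 still do
3 orders of the 4 completed LIFO stack ops respect real time; none is legal
completion choices over the 1 pending operation (e5) were checked; none helps
take e1, e2, e3, e4 (pending dropped): step 2 already fails, because e2 pop() → empty cannot occur there
take e1, e3, e2, e4 (pending dropped): step 3 already fails, because e2 pop() → empty cannot occur there

not linearizable — minimal violating prefix: 9 events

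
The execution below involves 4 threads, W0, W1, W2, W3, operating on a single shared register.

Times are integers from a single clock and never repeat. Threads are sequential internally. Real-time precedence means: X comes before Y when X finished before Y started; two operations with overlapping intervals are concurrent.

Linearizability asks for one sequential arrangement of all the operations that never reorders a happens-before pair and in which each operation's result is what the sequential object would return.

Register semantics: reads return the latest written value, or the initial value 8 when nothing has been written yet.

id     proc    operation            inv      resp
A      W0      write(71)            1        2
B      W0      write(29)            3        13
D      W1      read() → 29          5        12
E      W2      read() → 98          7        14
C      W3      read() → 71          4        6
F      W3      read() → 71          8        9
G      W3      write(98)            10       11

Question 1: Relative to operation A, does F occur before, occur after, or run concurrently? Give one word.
F spans [8,9], A spans [1,2]
resp(A)=2 < inv(F)=8

after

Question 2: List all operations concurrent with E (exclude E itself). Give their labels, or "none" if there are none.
E spans [7,14]: anything still running between times 7 and 14 counts as concurrent
A [1,2]: before
B [3,13]: concurrent
C [4,6]: before
D [5,12]: concurrent
F [8,9]: concurrent
G [10,11]: concurrent

B, D, F, G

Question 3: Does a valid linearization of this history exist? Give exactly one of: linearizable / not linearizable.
one valid linearization: A, C, F, B, D, G, E
1. A write(71), leaving value 71
2. C read() → 71, leaving value 71
3. F read() → 71, leaving value 71
4. B write(29), leaving value 29
5. D read() → 29, leaving value 29
6. G write(98), leaving value 98
7. E read() → 98, leaving value 98

linearizable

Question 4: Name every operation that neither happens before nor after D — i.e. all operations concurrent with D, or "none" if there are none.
D spans [5,12]; an op avoiding the whole window 5..12 is ordered, any other is concurrent
A [1,2]: before
B [3,13]: concurrent
C [4,6]: concurrent
E [7,14]: concurrent
F [8,9]: concurrent
G [10,11]: concurrent

B, C, E, F, G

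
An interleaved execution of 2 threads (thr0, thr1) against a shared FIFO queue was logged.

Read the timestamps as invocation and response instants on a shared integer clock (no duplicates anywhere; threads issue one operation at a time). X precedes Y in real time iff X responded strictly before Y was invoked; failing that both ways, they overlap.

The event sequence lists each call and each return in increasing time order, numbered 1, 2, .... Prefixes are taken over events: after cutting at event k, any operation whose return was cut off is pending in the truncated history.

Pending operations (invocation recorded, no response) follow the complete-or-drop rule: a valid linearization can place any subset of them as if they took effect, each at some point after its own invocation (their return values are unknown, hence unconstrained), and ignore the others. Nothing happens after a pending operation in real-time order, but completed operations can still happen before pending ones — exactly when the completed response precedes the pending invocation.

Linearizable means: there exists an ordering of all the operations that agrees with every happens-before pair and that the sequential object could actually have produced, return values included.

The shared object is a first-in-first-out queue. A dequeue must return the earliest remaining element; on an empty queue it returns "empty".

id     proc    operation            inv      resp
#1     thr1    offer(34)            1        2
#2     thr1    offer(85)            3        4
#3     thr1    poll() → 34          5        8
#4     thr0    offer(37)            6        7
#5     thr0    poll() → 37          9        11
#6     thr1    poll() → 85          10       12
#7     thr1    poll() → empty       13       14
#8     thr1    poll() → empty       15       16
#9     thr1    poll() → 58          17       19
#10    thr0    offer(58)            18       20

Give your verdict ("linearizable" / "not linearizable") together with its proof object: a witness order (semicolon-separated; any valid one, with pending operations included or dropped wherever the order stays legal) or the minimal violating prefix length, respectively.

1. #1 offer(34), leaving queue <34>
2. #2 offer(85), leaving queue <34,85>
3. #3 poll() → 34, leaving queue <85>
4. #4 offer(37), leaving queue <85,37>
5. #6 poll() → 85, leaving queue <37>
6. #5 poll() → 37, leaving queue <>
7. #7 poll() → empty, leaving queue <>
8. #8 poll() → empty, leaving queue <>
9. #10 offer(58), leaving queue <58>
10. #9 poll() → 58, leaving queue <>

linearizable — witness: #1; #2; #3; #4; #6; #5; #7; #8; #10; #9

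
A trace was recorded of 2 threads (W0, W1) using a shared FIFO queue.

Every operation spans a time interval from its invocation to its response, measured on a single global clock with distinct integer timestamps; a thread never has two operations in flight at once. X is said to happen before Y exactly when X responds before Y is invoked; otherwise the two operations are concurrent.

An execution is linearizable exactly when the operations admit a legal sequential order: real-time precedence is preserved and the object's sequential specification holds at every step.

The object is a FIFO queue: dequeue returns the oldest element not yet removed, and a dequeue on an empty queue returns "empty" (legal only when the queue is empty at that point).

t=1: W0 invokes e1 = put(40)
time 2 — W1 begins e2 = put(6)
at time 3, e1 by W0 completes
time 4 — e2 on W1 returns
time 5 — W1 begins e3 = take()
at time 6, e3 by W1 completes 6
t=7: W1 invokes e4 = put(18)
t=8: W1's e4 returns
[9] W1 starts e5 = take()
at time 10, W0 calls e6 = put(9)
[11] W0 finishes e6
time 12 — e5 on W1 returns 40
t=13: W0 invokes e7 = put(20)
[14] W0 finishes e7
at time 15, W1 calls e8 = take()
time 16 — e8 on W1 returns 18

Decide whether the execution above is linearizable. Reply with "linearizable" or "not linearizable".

witness order: e2, e1, e3, e4, e5, e6, e7, e8
step 1: e2 put(6) — queue <6>
step 2: e1 put(40) — queue <6,40>
step 3: e3 take() → 6 — queue <40>
step 4: e4 put(18) — queue <40,18>
step 5: e5 take() → 40 — queue <18>
step 6: e6 put(9) — queue <18,9>
step 7: e7 put(20) — queue <18,9,20>
step 8: e8 take() → 18 — queue <9,20>

linearizable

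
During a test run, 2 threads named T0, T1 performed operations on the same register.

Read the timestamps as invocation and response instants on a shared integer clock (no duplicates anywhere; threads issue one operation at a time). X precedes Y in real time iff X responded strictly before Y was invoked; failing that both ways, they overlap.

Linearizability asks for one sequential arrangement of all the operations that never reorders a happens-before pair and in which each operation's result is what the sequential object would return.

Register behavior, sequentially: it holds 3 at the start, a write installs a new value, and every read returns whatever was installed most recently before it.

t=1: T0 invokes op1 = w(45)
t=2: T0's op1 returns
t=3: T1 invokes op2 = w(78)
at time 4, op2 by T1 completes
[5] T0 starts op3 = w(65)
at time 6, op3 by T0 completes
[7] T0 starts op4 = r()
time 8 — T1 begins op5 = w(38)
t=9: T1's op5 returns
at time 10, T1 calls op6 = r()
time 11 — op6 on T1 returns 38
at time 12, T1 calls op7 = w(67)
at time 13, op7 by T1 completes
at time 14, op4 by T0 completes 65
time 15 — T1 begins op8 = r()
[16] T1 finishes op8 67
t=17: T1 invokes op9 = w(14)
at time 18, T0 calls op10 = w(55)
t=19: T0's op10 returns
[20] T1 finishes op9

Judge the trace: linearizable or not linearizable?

linearizable

witness order: op1, op2, op3, op4, op5, op6, op7, op8, op9, op10
step 1: op1 w(45) — value 45
step 2: op2 w(78) — value 78
step 3: op3 w(65) — value 65
step 4: op4 r() → 65 — value 65
step 5: op5 w(38) — value 38
step 6: op6 r() → 38 — value 38
step 7: op7 w(67) — value 67
step 8: op8 r() → 67 — value 67
step 9: op9 w(14) — value 14
step 10: op10 w(55) — value 55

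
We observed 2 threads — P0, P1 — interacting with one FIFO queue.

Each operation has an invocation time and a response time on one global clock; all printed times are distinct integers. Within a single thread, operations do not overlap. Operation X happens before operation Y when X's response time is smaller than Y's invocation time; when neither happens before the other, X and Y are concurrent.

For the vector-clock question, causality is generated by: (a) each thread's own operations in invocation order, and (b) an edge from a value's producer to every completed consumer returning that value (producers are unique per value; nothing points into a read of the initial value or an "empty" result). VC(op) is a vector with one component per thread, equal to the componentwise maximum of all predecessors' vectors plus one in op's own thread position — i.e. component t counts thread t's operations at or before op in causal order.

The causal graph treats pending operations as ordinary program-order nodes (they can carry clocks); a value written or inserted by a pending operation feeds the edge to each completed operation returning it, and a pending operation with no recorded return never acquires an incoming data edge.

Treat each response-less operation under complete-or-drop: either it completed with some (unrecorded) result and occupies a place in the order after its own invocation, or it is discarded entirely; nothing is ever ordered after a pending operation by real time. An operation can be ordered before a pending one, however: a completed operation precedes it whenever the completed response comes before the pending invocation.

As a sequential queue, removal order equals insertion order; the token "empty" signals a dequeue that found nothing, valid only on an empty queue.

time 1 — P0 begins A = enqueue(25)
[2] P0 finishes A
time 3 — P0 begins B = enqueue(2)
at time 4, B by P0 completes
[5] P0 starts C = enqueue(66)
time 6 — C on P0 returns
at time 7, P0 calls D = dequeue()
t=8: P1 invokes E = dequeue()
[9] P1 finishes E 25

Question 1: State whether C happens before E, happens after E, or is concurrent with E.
C spans [5,6], E spans [8,9]
resp(C)=6 < inv(E)=8

before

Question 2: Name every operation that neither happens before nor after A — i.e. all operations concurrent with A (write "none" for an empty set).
overlap test against A [1,2]: concurrent iff the interval meets 1..2
B [3,4]: after
C [5,6]: after
D [7,…): after
E [8,9]: after

none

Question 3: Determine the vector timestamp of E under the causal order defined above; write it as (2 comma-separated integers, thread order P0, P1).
A, invoked 1, has no incoming edges; only P0's bump applies → (1, 0)
E, invoked 8, takes VC(A)=(1, 0) under max, adds 1 for P1 → (1, 1)
B, invoked 3, takes VC(A)=(1, 0) under max, adds 1 for P0 → (2, 0)
C, invoked 5, takes VC(B)=(2, 0) under max, adds 1 for P0 → (3, 0)
D, invoked 7, takes VC(C)=(3, 0) under max, adds 1 for P0 → (4, 0)
target: VC(E) = (1, 1)

(1, 1)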